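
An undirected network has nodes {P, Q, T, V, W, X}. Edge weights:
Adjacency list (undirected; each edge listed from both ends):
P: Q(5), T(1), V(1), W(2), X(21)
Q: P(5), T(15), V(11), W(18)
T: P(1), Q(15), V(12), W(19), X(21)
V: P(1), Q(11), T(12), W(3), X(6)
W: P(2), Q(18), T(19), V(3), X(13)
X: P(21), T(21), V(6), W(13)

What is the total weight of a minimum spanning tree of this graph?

15

Prim, starting at V.
Step 1: cheapest edge leaving the tree is P—V (1); add P.
Step 2: cheapest edge leaving the tree is P—T (1); add T.
Step 3: cheapest edge leaving the tree is P—W (2); add W.
Step 4: cheapest edge leaving the tree is P—Q (5); add Q.
Step 5: cheapest edge leaving the tree is V—X (6); add X.
MST edges: P—V, P—T, P—W, P—Q, V—X; total weight 1+1+2+5+6 = 15.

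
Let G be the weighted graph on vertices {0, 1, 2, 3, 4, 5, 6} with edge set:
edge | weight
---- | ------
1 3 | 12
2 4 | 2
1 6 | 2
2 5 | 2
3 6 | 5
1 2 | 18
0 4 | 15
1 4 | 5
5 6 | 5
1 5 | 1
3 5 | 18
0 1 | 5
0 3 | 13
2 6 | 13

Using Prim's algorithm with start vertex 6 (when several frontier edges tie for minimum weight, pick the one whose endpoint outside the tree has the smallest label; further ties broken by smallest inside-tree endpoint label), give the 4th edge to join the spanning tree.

Prim's algorithm from 6:
Step 1: frontier [1 6 2, 3 6 5, 5 6 5, 2 6 13] → take 1 6 (2); add 1.
Step 2: frontier [1 5 1, 0 1 5, 1 4 5, 1 3 12, 1 2 18, 3 6 5, 5 6 5, 2 6 13] → take 1 5 (1); add 5.
Step 3: frontier [0 1 5, 1 4 5, 1 3 12, 1 2 18, 2 5 2, 3 5 18, 3 6 5, 2 6 13] → take 2 5 (2); add 2.
Step 4: frontier [0 1 5, 1 4 5, 1 3 12, 2 4 2, 3 5 18, 3 6 5] → take 2 4 (2); add 4.
Step 5: frontier [0 1 5, 1 3 12, 0 4 15, 3 5 18, 3 6 5] → take 0 1 (5); add 0.
Step 6: frontier [0 3 13, 1 3 12, 3 5 18, 3 6 5] → take 3 6 (5); add 3.
The 4th edge added is 2 4.

2-4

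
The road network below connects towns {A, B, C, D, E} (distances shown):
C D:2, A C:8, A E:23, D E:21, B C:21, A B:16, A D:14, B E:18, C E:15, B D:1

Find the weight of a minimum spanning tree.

26

Kruskal's algorithm — process edges by increasing weight (ties by edge label):
B D (1): add. Components now {A} {B,D} {C} {E}
C D (2): add. Components now {A} {B,C,D} {E}
A C (8): add. Components now {A,B,C,D} {E}
A D (14): skip — A and D already connected.
C E (15): add. Components now {A,B,C,D,E}
MST edges: B D, C D, A C, C E; total weight 1+2+8+15 = 26.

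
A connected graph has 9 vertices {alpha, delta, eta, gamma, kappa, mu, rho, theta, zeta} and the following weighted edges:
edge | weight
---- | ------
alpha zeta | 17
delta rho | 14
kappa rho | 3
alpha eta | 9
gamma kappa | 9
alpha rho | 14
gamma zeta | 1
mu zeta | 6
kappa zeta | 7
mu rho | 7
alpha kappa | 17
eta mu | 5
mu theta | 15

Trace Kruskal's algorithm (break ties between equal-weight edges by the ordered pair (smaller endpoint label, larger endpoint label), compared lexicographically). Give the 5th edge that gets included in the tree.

Kruskal's algorithm — process edges by increasing weight (ties by edge label):
gamma zeta (1): add — endpoints in different components.
kappa rho (3): add — endpoints in different components.
eta mu (5): add — endpoints in different components.
mu zeta (6): add — endpoints in different components.
kappa zeta (7): add — endpoints in different components.
mu rho (7): skip — rho and mu already connected.
alpha eta (9): add — endpoints in different components.
gamma kappa (9): skip — kappa and gamma already connected.
alpha rho (14): skip — rho and alpha already connected.
delta rho (14): add — endpoints in different components.
mu theta (15): add — endpoints in different components.
The 5th edge added is kappa zeta.

kappa-zeta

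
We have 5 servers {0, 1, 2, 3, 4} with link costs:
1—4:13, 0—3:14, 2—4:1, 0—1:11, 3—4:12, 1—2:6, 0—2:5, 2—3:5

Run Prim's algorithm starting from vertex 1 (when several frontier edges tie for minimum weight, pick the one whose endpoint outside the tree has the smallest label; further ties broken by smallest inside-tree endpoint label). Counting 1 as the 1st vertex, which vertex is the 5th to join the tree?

Prim, starting at 1.
Step 1: cheapest edge leaving the tree is 1—2 (6); add 2.
Step 2: cheapest edge leaving the tree is 2—4 (1); add 4.
Step 3: cheapest edge leaving the tree is 0—2 (5); add 0.
Step 4: cheapest edge leaving the tree is 2—3 (5); add 3.
Vertex order: 1, 2, 4, 0, 3. The 5th vertex is 3.

3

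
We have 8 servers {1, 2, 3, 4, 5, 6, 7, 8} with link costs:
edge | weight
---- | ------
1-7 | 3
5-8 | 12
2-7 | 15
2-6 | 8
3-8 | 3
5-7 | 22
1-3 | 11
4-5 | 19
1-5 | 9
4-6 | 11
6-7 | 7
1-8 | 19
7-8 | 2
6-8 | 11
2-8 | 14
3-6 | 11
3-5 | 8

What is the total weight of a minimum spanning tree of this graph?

Kruskal: consider edges lightest-first.
7-8 (2): add — endpoints in different components.
1-7 (3): add — endpoints in different components.
3-8 (3): add — endpoints in different components.
6-7 (7): add — endpoints in different components.
2-6 (8): add — endpoints in different components.
3-5 (8): add — endpoints in different components.
1-5 (9): skip — 1 and 5 already connected.
1-3 (11): skip — 1 and 3 already connected.
3-6 (11): skip — 3 and 6 already connected.
4-6 (11): add — endpoints in different components.
MST edges: 7-8, 1-7, 3-8, 6-7, 2-6, 3-5, 4-6; total weight 2+3+3+7+8+8+11 = 42.

42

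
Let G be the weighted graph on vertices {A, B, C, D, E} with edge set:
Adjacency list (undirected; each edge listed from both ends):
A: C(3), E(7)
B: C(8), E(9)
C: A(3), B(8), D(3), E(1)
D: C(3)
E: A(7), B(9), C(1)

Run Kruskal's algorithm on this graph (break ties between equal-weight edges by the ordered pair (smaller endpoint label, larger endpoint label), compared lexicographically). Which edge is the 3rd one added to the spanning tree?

Sort edges by weight, then run Kruskal:
C–E (1): add — endpoints in different components.
A–C (3): add — endpoints in different components.
C–D (3): add — endpoints in different components.
A–E (7): skip — A and E already connected.
B–C (8): add — endpoints in different components.
The 3rd edge added is C–D.

C-D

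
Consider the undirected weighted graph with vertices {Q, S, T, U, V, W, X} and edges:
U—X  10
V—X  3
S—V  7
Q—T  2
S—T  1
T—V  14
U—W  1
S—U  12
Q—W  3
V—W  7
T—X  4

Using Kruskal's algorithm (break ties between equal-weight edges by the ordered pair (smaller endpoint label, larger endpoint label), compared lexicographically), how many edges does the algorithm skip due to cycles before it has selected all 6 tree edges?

0

Kruskal's algorithm — process edges by increasing weight (ties by edge label):
S—T (1): add. Components now {S,T} {X} {U} {W} {Q} {V}
U—W (1): add. Components now {S,T} {X} {U,W} {Q} {V}
Q—T (2): add. Components now {Q,S,T} {X} {U,W} {V}
Q—W (3): add. Components now {Q,S,T,U,W} {X} {V}
V—X (3): add. Components now {Q,S,T,U,W} {V,X}
T—X (4): add. Components now {Q,S,T,U,V,W,X}
Edges rejected before the tree was complete: 0.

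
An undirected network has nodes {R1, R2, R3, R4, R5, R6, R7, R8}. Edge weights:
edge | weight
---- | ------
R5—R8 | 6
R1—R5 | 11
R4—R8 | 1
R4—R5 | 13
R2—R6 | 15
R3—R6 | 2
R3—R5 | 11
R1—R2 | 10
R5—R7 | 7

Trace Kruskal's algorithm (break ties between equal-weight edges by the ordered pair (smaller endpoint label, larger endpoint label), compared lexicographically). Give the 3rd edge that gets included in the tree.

Sort edges by weight, then run Kruskal:
R4—R8 (1): add — endpoints in different components.
R3—R6 (2): add — endpoints in different components.
R5—R8 (6): add — endpoints in different components.
R5—R7 (7): add — endpoints in different components.
R1—R2 (10): add — endpoints in different components.
R1—R5 (11): add — endpoints in different components.
R3—R5 (11): add — endpoints in different components.
The 3rd edge added is R5—R8.

R5-R8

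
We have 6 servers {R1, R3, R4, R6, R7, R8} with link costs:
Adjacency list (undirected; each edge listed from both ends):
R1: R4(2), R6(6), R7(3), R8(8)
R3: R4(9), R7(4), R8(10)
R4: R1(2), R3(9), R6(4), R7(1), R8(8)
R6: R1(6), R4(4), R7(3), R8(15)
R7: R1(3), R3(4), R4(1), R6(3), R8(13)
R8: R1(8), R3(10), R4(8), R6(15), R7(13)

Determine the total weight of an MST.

18

Prim, starting at R1.
Step 1: cheapest edge leaving the tree is R1-R4 (2); add R4.
Step 2: cheapest edge leaving the tree is R4-R7 (1); add R7.
Step 3: cheapest edge leaving the tree is R6-R7 (3); add R6.
Step 4: cheapest edge leaving the tree is R3-R7 (4); add R3.
Step 5: cheapest edge leaving the tree is R1-R8 (8); add R8.
MST edges: R1-R4, R4-R7, R6-R7, R3-R7, R1-R8; total weight 2+1+3+4+8 = 18.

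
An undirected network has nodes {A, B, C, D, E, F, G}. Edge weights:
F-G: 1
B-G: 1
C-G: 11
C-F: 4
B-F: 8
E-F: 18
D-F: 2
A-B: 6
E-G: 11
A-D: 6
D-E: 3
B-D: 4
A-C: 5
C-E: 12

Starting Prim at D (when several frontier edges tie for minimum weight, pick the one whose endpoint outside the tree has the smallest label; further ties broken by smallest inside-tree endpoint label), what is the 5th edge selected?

C-F

Prim, starting at D.
Step 1: frontier [D-F 2, D-E 3, B-D 4, A-D 6] → take D-F (2); add F.
Step 2: frontier [D-E 3, B-D 4, A-D 6, F-G 1, C-F 4, B-F 8, E-F 18] → take F-G (1); add G.
Step 3: frontier [D-E 3, B-D 4, A-D 6, C-F 4, B-F 8, E-F 18, B-G 1, C-G 11, E-G 11] → take B-G (1); add B.
Step 4: frontier [A-B 6, D-E 3, A-D 6, C-F 4, E-F 18, C-G 11, E-G 11] → take D-E (3); add E.
Step 5: frontier [A-B 6, A-D 6, C-E 12, C-F 4, C-G 11] → take C-F (4); add C.
Step 6: frontier [A-B 6, A-C 5, A-D 6] → take A-C (5); add A.
The 5th edge added is C-F.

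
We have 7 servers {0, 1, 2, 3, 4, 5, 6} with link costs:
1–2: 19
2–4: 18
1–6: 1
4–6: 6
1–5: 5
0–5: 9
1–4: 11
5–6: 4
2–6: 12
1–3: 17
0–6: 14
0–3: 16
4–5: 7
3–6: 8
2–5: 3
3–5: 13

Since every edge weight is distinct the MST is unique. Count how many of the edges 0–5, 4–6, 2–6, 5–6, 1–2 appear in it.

3

Sort edges by weight, then run Kruskal:
1–6 (1): add. Components now {0} {1,6} {2} {3} {4} {5}
2–5 (3): add. Components now {0} {1,6} {2,5} {3} {4}
5–6 (4): add. Components now {0} {1,2,5,6} {3} {4}
1–5 (5): skip — 1 and 5 already connected.
4–6 (6): add. Components now {0} {1,2,4,5,6} {3}
4–5 (7): skip — 4 and 5 already connected.
3–6 (8): add. Components now {0} {1,2,3,4,5,6}
0–5 (9): add. Components now {0,1,2,3,4,5,6}
MST edge set: {1–6, 2–5, 5–6, 4–6, 3–6, 0–5}.
Of the listed edges, {0–5, 4–6, 5–6} are in the MST → 3.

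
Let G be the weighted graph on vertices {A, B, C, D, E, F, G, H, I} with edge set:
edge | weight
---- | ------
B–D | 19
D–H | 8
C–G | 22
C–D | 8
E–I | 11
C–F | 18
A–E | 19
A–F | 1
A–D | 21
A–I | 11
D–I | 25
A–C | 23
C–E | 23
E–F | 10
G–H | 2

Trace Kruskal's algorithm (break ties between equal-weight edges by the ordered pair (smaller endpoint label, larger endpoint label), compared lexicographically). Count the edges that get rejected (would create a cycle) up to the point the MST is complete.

Sort edges by weight, then run Kruskal:
A–F (1): add — endpoints in different components.
G–H (2): add — endpoints in different components.
C–D (8): add — endpoints in different components.
D–H (8): add — endpoints in different components.
E–F (10): add — endpoints in different components.
A–I (11): add — endpoints in different components.
E–I (11): skip — E and I already connected.
C–F (18): add — endpoints in different components.
A–E (19): skip — A and E already connected.
B–D (19): add — endpoints in different components.
Edges rejected before the tree was complete: 2.

2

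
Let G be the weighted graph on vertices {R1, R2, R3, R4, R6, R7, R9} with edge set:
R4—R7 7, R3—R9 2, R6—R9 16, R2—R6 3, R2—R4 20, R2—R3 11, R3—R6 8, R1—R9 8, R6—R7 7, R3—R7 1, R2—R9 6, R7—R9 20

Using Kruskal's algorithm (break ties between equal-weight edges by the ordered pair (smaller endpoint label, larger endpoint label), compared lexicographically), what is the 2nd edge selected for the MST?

Kruskal: consider edges lightest-first.
R3—R7 (1): add — endpoints in different components.
R3—R9 (2): add — endpoints in different components.
R2—R6 (3): add — endpoints in different components.
R2—R9 (6): add — endpoints in different components.
R4—R7 (7): add — endpoints in different components.
R6—R7 (7): skip — R6 and R7 already connected.
R1—R9 (8): add — endpoints in different components.
The 2nd edge added is R3—R9.

R3-R9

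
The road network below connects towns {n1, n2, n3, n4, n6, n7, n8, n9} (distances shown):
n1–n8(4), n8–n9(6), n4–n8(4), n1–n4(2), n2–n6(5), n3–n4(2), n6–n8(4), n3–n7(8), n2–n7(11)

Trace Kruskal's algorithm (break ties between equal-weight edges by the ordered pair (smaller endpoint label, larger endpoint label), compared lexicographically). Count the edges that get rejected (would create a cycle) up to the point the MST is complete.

1

Kruskal: consider edges lightest-first.
n1–n4 (2): add — endpoints in different components.
n3–n4 (2): add — endpoints in different components.
n1–n8 (4): add — endpoints in different components.
n4–n8 (4): skip — n4 and n8 already connected.
n6–n8 (4): add — endpoints in different components.
n2–n6 (5): add — endpoints in different components.
n8–n9 (6): add — endpoints in different components.
n3–n7 (8): add — endpoints in different components.
Edges rejected before the tree was complete: 1.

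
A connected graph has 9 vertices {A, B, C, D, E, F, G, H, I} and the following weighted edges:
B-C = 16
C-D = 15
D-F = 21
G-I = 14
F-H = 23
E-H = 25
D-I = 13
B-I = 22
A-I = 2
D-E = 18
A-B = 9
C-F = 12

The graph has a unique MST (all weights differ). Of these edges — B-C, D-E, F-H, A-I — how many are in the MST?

3

Kruskal: consider edges lightest-first.
A-I (2): add — endpoints in different components.
A-B (9): add — endpoints in different components.
C-F (12): add — endpoints in different components.
D-I (13): add — endpoints in different components.
G-I (14): add — endpoints in different components.
C-D (15): add — endpoints in different components.
B-C (16): skip — B and C already connected.
D-E (18): add — endpoints in different components.
D-F (21): skip — D and F already connected.
B-I (22): skip — B and I already connected.
F-H (23): add — endpoints in different components.
MST edge set: {A-I, A-B, C-F, D-I, G-I, C-D, D-E, F-H}.
Of the listed edges, {D-E, F-H, A-I} are in the MST → 3.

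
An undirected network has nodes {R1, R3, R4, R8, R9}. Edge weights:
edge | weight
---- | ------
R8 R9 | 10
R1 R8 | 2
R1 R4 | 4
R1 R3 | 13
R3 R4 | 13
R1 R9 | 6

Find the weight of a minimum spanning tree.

25

Prim's algorithm from R9:
Step 1: frontier [R1 R9 6, R8 R9 10] → take R1 R9 (6); add R1.
Step 2: frontier [R1 R8 2, R1 R4 4, R1 R3 13, R8 R9 10] → take R1 R8 (2); add R8.
Step 3: frontier [R1 R4 4, R1 R3 13] → take R1 R4 (4); add R4.
Step 4: frontier [R1 R3 13, R3 R4 13] → take R1 R3 (13); add R3.
MST edges: R1 R9, R1 R8, R1 R4, R1 R3; total weight 6+2+4+13 = 25.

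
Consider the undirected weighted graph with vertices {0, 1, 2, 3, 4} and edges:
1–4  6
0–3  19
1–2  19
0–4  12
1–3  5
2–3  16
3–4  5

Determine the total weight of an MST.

38

Grow the tree from 3 using Prim:
Step 1: cheapest edge leaving the tree is 1–3 (5); add 1.
Step 2: cheapest edge leaving the tree is 3–4 (5); add 4.
Step 3: cheapest edge leaving the tree is 0–4 (12); add 0.
Step 4: cheapest edge leaving the tree is 2–3 (16); add 2.
MST edges: 1–3, 3–4, 0–4, 2–3; total weight 5+5+12+16 = 38.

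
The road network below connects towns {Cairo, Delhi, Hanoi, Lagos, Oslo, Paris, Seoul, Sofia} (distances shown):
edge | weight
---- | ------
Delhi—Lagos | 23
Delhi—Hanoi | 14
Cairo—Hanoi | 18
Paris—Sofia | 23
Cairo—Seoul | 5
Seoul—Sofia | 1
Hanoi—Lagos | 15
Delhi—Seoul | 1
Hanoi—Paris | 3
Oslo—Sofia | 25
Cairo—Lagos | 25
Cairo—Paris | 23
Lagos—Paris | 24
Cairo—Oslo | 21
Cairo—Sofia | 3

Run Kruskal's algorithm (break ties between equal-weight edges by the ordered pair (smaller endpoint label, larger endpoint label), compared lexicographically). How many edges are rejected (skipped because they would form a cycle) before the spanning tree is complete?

Sort edges by weight, then run Kruskal:
Delhi—Seoul (1): add — endpoints in different components.
Seoul—Sofia (1): add — endpoints in different components.
Cairo—Sofia (3): add — endpoints in different components.
Hanoi—Paris (3): add — endpoints in different components.
Cairo—Seoul (5): skip — Seoul and Cairo already connected.
Delhi—Hanoi (14): add — endpoints in different components.
Hanoi—Lagos (15): add — endpoints in different components.
Cairo—Hanoi (18): skip — Hanoi and Cairo already connected.
Cairo—Oslo (21): add — endpoints in different components.
Edges rejected before the tree was complete: 2.

2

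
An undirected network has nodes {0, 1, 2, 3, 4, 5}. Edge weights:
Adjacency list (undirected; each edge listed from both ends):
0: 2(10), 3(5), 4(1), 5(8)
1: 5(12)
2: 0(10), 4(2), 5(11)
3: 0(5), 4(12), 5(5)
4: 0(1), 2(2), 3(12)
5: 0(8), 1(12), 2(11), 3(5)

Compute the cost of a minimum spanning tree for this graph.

Prim, starting at 0.
Step 1: frontier [0-4 1, 0-3 5, 0-5 8, 0-2 10] → take 0-4 (1); add 4.
Step 2: frontier [0-3 5, 0-5 8, 0-2 10, 2-4 2, 3-4 12] → take 2-4 (2); add 2.
Step 3: frontier [0-3 5, 0-5 8, 2-5 11, 3-4 12] → take 0-3 (5); add 3.
Step 4: frontier [0-5 8, 2-5 11, 3-5 5] → take 3-5 (5); add 5.
Step 5: frontier [1-5 12] → take 1-5 (12); add 1.
MST edges: 0-4, 2-4, 0-3, 3-5, 1-5; total weight 1+2+5+5+12 = 25.

25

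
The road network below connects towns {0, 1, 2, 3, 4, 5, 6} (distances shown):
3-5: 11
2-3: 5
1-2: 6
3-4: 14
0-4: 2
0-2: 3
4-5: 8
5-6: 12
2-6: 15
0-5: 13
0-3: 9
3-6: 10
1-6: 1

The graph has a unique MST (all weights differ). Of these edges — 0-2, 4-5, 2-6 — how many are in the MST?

Sort edges by weight, then run Kruskal:
1-6 (1): add — endpoints in different components.
0-4 (2): add — endpoints in different components.
0-2 (3): add — endpoints in different components.
2-3 (5): add — endpoints in different components.
1-2 (6): add — endpoints in different components.
4-5 (8): add — endpoints in different components.
MST edge set: {1-6, 0-4, 0-2, 2-3, 1-2, 4-5}.
Of the listed edges, {0-2, 4-5} are in the MST → 2.

2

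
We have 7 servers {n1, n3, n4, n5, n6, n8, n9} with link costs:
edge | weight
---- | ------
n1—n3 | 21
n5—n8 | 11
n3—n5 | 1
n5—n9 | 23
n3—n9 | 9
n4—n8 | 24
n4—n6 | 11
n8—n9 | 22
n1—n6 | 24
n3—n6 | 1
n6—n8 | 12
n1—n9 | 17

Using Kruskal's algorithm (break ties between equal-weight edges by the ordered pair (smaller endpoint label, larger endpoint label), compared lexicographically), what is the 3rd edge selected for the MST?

Kruskal: consider edges lightest-first.
n3—n5 (1): add — endpoints in different components.
n3—n6 (1): add — endpoints in different components.
n3—n9 (9): add — endpoints in different components.
n4—n6 (11): add — endpoints in different components.
n5—n8 (11): add — endpoints in different components.
n6—n8 (12): skip — n6 and n8 already connected.
n1—n9 (17): add — endpoints in different components.
The 3rd edge added is n3—n9.

n3-n9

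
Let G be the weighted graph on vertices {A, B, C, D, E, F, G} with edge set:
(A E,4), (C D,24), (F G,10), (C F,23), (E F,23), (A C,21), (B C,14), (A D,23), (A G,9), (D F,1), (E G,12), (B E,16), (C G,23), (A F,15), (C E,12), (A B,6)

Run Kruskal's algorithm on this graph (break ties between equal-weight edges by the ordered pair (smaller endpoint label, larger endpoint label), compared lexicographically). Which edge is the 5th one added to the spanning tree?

Kruskal's algorithm — process edges by increasing weight (ties by edge label):
D F (1): add — endpoints in different components.
A E (4): add — endpoints in different components.
A B (6): add — endpoints in different components.
A G (9): add — endpoints in different components.
F G (10): add — endpoints in different components.
C E (12): add — endpoints in different components.
The 5th edge added is F G.

F-G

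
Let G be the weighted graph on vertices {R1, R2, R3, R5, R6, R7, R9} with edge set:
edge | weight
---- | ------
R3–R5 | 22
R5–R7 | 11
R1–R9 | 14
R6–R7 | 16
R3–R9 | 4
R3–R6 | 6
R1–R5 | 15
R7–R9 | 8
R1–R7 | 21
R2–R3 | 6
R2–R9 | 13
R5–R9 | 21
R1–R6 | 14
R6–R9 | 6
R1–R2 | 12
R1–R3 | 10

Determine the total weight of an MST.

Prim's algorithm from R5:
Step 1: cheapest edge leaving the tree is R5–R7 (11); add R7.
Step 2: cheapest edge leaving the tree is R7–R9 (8); add R9.
Step 3: cheapest edge leaving the tree is R3–R9 (4); add R3.
Step 4: cheapest edge leaving the tree is R2–R3 (6); add R2.
Step 5: cheapest edge leaving the tree is R3–R6 (6); add R6.
Step 6: cheapest edge leaving the tree is R1–R3 (10); add R1.
MST edges: R5–R7, R7–R9, R3–R9, R2–R3, R3–R6, R1–R3; total weight 11+8+4+6+6+10 = 45.

45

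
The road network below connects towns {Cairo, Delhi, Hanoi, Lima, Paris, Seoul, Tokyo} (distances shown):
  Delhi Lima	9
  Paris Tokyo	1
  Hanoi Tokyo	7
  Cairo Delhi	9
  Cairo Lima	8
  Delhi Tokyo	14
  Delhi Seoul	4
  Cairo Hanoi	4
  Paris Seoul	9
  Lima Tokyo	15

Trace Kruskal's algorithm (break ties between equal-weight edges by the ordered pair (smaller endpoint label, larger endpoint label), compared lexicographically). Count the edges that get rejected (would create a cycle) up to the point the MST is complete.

Kruskal's algorithm — process edges by increasing weight (ties by edge label):
Paris Tokyo (1): add — endpoints in different components.
Cairo Hanoi (4): add — endpoints in different components.
Delhi Seoul (4): add — endpoints in different components.
Hanoi Tokyo (7): add — endpoints in different components.
Cairo Lima (8): add — endpoints in different components.
Cairo Delhi (9): add — endpoints in different components.
Edges rejected before the tree was complete: 0.

0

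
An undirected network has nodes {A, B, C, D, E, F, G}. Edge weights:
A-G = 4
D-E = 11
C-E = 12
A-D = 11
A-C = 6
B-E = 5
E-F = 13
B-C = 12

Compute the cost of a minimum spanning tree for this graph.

Sort edges by weight, then run Kruskal:
A-G (4): add — endpoints in different components.
B-E (5): add — endpoints in different components.
A-C (6): add — endpoints in different components.
A-D (11): add — endpoints in different components.
D-E (11): add — endpoints in different components.
B-C (12): skip — B and C already connected.
C-E (12): skip — C and E already connected.
E-F (13): add — endpoints in different components.
MST edges: A-G, B-E, A-C, A-D, D-E, E-F; total weight 4+5+6+11+11+13 = 50.

50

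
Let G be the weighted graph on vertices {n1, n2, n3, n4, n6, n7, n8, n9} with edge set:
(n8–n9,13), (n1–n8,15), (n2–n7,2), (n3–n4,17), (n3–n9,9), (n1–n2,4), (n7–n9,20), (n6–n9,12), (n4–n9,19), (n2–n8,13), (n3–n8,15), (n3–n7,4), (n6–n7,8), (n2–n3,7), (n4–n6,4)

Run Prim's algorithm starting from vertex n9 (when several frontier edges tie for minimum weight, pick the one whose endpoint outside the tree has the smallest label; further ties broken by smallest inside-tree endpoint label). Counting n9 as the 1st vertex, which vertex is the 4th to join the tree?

Prim, starting at n9.
Step 1: cheapest edge leaving the tree is n3–n9 (9); add n3.
Step 2: cheapest edge leaving the tree is n3–n7 (4); add n7.
Step 3: cheapest edge leaving the tree is n2–n7 (2); add n2.
Step 4: cheapest edge leaving the tree is n1–n2 (4); add n1.
Step 5: cheapest edge leaving the tree is n6–n7 (8); add n6.
Step 6: cheapest edge leaving the tree is n4–n6 (4); add n4.
Step 7: cheapest edge leaving the tree is n2–n8 (13); add n8.
Vertex order: n9, n3, n7, n2, n1, n6, n4, n8. The 4th vertex is n2.

n2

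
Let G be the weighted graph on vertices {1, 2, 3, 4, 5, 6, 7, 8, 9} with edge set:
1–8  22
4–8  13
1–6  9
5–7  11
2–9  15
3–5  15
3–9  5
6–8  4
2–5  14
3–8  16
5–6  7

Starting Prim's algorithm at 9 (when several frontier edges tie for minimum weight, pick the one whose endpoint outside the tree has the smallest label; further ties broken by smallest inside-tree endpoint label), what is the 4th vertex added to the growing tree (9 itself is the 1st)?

Prim's algorithm from 9:
Step 1: frontier [3–9 5, 2–9 15] → take 3–9 (5); add 3.
Step 2: frontier [3–5 15, 3–8 16, 2–9 15] → take 2–9 (15); add 2.
Step 3: frontier [2–5 14, 3–5 15, 3–8 16] → take 2–5 (14); add 5.
Step 4: frontier [3–8 16, 5–6 7, 5–7 11] → take 5–6 (7); add 6.
Step 5: frontier [3–8 16, 5–7 11, 6–8 4, 1–6 9] → take 6–8 (4); add 8.
Step 6: frontier [5–7 11, 1–6 9, 4–8 13, 1–8 22] → take 1–6 (9); add 1.
Step 7: frontier [5–7 11, 4–8 13] → take 5–7 (11); add 7.
Step 8: frontier [4–8 13] → take 4–8 (13); add 4.
Vertex order: 9, 3, 2, 5, 6, 8, 1, 7, 4. The 4th vertex is 5.

5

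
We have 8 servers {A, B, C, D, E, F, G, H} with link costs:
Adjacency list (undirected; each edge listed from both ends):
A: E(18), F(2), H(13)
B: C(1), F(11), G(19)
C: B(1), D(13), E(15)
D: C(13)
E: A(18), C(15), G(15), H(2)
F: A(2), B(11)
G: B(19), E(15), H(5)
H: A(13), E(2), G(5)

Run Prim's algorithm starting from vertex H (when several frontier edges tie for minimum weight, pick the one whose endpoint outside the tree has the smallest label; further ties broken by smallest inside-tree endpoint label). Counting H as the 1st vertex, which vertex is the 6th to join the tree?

B

Prim, starting at H.
Step 1: cheapest edge leaving the tree is E–H (2); add E.
Step 2: cheapest edge leaving the tree is G–H (5); add G.
Step 3: cheapest edge leaving the tree is A–H (13); add A.
Step 4: cheapest edge leaving the tree is A–F (2); add F.
Step 5: cheapest edge leaving the tree is B–F (11); add B.
Step 6: cheapest edge leaving the tree is B–C (1); add C.
Step 7: cheapest edge leaving the tree is C–D (13); add D.
Vertex order: H, E, G, A, F, B, C, D. The 6th vertex is B.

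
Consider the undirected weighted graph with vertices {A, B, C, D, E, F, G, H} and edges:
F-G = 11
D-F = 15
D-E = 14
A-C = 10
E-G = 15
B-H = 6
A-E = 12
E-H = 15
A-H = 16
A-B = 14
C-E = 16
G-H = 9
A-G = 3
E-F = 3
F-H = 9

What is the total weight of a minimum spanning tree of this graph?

Grow the tree from H using Prim:
Step 1: cheapest edge leaving the tree is B-H (6); add B.
Step 2: cheapest edge leaving the tree is F-H (9); add F.
Step 3: cheapest edge leaving the tree is E-F (3); add E.
Step 4: cheapest edge leaving the tree is G-H (9); add G.
Step 5: cheapest edge leaving the tree is A-G (3); add A.
Step 6: cheapest edge leaving the tree is A-C (10); add C.
Step 7: cheapest edge leaving the tree is D-E (14); add D.
MST edges: B-H, F-H, E-F, G-H, A-G, A-C, D-E; total weight 6+9+3+9+3+10+14 = 54.

54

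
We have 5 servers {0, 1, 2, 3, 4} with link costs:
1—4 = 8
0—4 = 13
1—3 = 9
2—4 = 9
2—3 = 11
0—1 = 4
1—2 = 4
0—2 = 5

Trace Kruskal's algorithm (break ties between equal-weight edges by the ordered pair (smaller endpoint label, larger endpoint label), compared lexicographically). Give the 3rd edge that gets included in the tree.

1-4

Kruskal: consider edges lightest-first.
0—1 (4): add. Components now {0,1} {2} {3} {4}
1—2 (4): add. Components now {0,1,2} {3} {4}
0—2 (5): skip — 0 and 2 already connected.
1—4 (8): add. Components now {0,1,2,4} {3}
1—3 (9): add. Components now {0,1,2,3,4}
The 3rd edge added is 1—4.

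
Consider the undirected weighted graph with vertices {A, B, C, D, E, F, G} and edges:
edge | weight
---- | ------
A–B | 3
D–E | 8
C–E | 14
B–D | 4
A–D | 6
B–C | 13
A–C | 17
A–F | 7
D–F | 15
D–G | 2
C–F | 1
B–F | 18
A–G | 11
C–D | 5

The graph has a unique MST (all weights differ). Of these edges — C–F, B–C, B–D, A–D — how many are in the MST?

2

Kruskal: consider edges lightest-first.
C–F (1): add — endpoints in different components.
D–G (2): add — endpoints in different components.
A–B (3): add — endpoints in different components.
B–D (4): add — endpoints in different components.
C–D (5): add — endpoints in different components.
A–D (6): skip — A and D already connected.
A–F (7): skip — A and F already connected.
D–E (8): add — endpoints in different components.
MST edge set: {C–F, D–G, A–B, B–D, C–D, D–E}.
Of the listed edges, {C–F, B–D} are in the MST → 2.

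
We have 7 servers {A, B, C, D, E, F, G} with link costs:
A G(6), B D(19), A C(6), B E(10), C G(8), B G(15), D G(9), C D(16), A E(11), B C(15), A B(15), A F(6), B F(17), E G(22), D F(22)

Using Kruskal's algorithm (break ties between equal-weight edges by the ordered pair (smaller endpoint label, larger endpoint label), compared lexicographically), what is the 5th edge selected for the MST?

B-E

Kruskal's algorithm — process edges by increasing weight (ties by edge label):
A C (6): add — endpoints in different components.
A F (6): add — endpoints in different components.
A G (6): add — endpoints in different components.
C G (8): skip — C and G already connected.
D G (9): add — endpoints in different components.
B E (10): add — endpoints in different components.
A E (11): add — endpoints in different components.
The 5th edge added is B E.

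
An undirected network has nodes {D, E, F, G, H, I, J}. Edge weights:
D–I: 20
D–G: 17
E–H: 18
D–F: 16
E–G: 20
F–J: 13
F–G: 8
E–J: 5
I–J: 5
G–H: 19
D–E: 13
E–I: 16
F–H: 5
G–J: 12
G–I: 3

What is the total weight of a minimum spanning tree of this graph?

Grow the tree from G using Prim:
Step 1: cheapest edge leaving the tree is G–I (3); add I.
Step 2: cheapest edge leaving the tree is I–J (5); add J.
Step 3: cheapest edge leaving the tree is E–J (5); add E.
Step 4: cheapest edge leaving the tree is F–G (8); add F.
Step 5: cheapest edge leaving the tree is F–H (5); add H.
Step 6: cheapest edge leaving the tree is D–E (13); add D.
MST edges: G–I, I–J, E–J, F–G, F–H, D–E; total weight 3+5+5+8+5+13 = 39.

39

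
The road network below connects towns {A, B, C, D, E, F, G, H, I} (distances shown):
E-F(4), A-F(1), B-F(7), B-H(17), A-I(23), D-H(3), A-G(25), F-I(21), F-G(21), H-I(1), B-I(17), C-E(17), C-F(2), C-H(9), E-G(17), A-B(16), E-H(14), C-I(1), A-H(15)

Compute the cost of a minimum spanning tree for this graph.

Sort edges by weight, then run Kruskal:
A-F (1): add — endpoints in different components.
C-I (1): add — endpoints in different components.
H-I (1): add — endpoints in different components.
C-F (2): add — endpoints in different components.
D-H (3): add — endpoints in different components.
E-F (4): add — endpoints in different components.
B-F (7): add — endpoints in different components.
C-H (9): skip — C and H already connected.
E-H (14): skip — E and H already connected.
A-H (15): skip — A and H already connected.
A-B (16): skip — A and B already connected.
B-H (17): skip — B and H already connected.
B-I (17): skip — B and I already connected.
C-E (17): skip — C and E already connected.
E-G (17): add — endpoints in different components.
MST edges: A-F, C-I, H-I, C-F, D-H, E-F, B-F, E-G; total weight 1+1+1+2+3+4+7+17 = 36.

36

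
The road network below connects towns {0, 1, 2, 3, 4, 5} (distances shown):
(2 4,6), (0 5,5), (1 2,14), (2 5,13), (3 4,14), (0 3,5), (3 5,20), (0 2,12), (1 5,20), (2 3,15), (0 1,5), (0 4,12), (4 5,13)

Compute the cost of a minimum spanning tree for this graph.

Grow the tree from 4 using Prim:
Step 1: frontier [2 4 6, 0 4 12, 4 5 13, 3 4 14] → take 2 4 (6); add 2.
Step 2: frontier [0 2 12, 2 5 13, 1 2 14, 2 3 15, 0 4 12, 4 5 13, 3 4 14] → take 0 2 (12); add 0.
Step 3: frontier [0 1 5, 0 3 5, 0 5 5, 2 5 13, 1 2 14, 2 3 15, 4 5 13, 3 4 14] → take 0 1 (5); add 1.
Step 4: frontier [0 3 5, 0 5 5, 1 5 20, 2 5 13, 2 3 15, 4 5 13, 3 4 14] → take 0 3 (5); add 3.
Step 5: frontier [0 5 5, 1 5 20, 2 5 13, 3 5 20, 4 5 13] → take 0 5 (5); add 5.
MST edges: 2 4, 0 2, 0 1, 0 3, 0 5; total weight 6+12+5+5+5 = 33.

33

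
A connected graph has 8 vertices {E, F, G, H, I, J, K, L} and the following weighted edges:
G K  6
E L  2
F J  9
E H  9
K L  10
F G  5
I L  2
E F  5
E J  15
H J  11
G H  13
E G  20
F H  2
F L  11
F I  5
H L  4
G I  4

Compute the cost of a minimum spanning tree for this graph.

Kruskal's algorithm — process edges by increasing weight (ties by edge label):
E L (2): add — endpoints in different components.
F H (2): add — endpoints in different components.
I L (2): add — endpoints in different components.
G I (4): add — endpoints in different components.
H L (4): add — endpoints in different components.
E F (5): skip — E and F already connected.
F G (5): skip — F and G already connected.
F I (5): skip — F and I already connected.
G K (6): add — endpoints in different components.
E H (9): skip — E and H already connected.
F J (9): add — endpoints in different components.
MST edges: E L, F H, I L, G I, H L, G K, F J; total weight 2+2+2+4+4+6+9 = 29.

29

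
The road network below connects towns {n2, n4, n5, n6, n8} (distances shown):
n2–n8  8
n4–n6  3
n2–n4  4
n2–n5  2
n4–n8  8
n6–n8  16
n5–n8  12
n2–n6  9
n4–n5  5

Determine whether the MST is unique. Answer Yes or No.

No

Kruskal: consider edges lightest-first.
n2–n5 (2): add. Components now {n2,n5} {n6} {n8} {n4}
n4–n6 (3): add. Components now {n2,n5} {n4,n6} {n8}
n2–n4 (4): add. Components now {n2,n4,n5,n6} {n8}
n4–n5 (5): skip — n5 and n4 already connected.
n2–n8 (8): add. Components now {n2,n4,n5,n6,n8}
Non-tree edge n4–n8 has weight 8, equal to the heaviest edge on its tree cycle — swapping gives another MST of the same weight. Not unique.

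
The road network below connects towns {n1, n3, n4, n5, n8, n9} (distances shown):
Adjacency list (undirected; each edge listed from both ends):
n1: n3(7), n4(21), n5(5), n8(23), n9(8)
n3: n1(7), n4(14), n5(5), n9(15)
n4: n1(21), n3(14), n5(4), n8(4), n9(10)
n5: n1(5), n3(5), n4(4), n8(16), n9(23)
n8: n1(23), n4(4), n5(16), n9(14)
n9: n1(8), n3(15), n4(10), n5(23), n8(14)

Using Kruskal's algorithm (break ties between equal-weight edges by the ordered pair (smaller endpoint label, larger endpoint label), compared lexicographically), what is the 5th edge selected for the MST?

Sort edges by weight, then run Kruskal:
n4–n5 (4): add. Components now {n8} {n9} {n3} {n4,n5} {n1}
n4–n8 (4): add. Components now {n4,n5,n8} {n9} {n3} {n1}
n1–n5 (5): add. Components now {n1,n4,n5,n8} {n9} {n3}
n3–n5 (5): add. Components now {n1,n3,n4,n5,n8} {n9}
n1–n3 (7): skip — n3 and n1 already connected.
n1–n9 (8): add. Components now {n1,n3,n4,n5,n8,n9}
The 5th edge added is n1–n9.

n1-n9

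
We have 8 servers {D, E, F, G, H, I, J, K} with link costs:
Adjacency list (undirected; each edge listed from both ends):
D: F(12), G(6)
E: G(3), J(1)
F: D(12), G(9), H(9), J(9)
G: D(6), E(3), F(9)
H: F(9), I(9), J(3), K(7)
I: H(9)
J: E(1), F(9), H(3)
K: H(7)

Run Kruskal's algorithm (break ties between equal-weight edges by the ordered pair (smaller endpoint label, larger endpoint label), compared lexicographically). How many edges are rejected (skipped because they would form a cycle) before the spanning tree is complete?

2

Kruskal: consider edges lightest-first.
E—J (1): add — endpoints in different components.
E—G (3): add — endpoints in different components.
H—J (3): add — endpoints in different components.
D—G (6): add — endpoints in different components.
H—K (7): add — endpoints in different components.
F—G (9): add — endpoints in different components.
F—H (9): skip — F and H already connected.
F—J (9): skip — F and J already connected.
H—I (9): add — endpoints in different components.
Edges rejected before the tree was complete: 2.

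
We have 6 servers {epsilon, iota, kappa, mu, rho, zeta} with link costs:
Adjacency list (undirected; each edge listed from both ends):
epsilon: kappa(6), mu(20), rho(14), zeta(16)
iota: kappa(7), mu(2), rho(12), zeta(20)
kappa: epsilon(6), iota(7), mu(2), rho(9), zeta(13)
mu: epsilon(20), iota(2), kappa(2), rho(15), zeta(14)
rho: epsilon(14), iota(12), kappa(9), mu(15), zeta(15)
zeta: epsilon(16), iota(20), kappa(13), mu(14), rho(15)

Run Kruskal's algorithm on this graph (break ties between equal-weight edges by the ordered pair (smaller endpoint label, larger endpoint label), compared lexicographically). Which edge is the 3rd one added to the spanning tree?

epsilon-kappa

Sort edges by weight, then run Kruskal:
iota—mu (2): add — endpoints in different components.
kappa—mu (2): add — endpoints in different components.
epsilon—kappa (6): add — endpoints in different components.
iota—kappa (7): skip — kappa and iota already connected.
kappa—rho (9): add — endpoints in different components.
iota—rho (12): skip — rho and iota already connected.
kappa—zeta (13): add — endpoints in different components.
The 3rd edge added is epsilon—kappa.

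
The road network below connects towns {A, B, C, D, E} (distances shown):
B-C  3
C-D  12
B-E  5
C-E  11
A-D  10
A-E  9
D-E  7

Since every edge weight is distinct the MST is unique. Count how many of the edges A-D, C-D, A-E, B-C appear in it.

Kruskal: consider edges lightest-first.
B-C (3): add. Components now {A} {B,C} {D} {E}
B-E (5): add. Components now {A} {B,C,E} {D}
D-E (7): add. Components now {A} {B,C,D,E}
A-E (9): add. Components now {A,B,C,D,E}
MST edge set: {B-C, B-E, D-E, A-E}.
Of the listed edges, {A-E, B-C} are in the MST → 2.

2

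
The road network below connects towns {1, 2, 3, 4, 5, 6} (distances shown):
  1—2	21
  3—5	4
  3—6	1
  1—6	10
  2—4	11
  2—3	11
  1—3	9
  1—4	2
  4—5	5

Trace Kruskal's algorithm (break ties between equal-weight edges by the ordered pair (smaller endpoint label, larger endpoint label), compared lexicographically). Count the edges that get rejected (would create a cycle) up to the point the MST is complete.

2

Sort edges by weight, then run Kruskal:
3—6 (1): add — endpoints in different components.
1—4 (2): add — endpoints in different components.
3—5 (4): add — endpoints in different components.
4—5 (5): add — endpoints in different components.
1—3 (9): skip — 1 and 3 already connected.
1—6 (10): skip — 1 and 6 already connected.
2—3 (11): add — endpoints in different components.
Edges rejected before the tree was complete: 2.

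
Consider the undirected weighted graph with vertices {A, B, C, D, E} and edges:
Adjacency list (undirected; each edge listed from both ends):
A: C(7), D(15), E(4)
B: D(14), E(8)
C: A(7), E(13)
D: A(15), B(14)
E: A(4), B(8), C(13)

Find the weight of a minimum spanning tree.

Prim's algorithm from E:
Step 1: frontier [A-E 4, B-E 8, C-E 13] → take A-E (4); add A.
Step 2: frontier [A-C 7, A-D 15, B-E 8, C-E 13] → take A-C (7); add C.
Step 3: frontier [A-D 15, B-E 8] → take B-E (8); add B.
Step 4: frontier [A-D 15, B-D 14] → take B-D (14); add D.
MST edges: A-E, A-C, B-E, B-D; total weight 4+7+8+14 = 33.

33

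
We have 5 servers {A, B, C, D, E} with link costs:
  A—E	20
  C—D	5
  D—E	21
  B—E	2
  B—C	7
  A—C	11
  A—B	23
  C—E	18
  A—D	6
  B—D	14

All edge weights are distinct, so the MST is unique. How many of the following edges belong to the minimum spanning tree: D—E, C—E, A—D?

1

Kruskal's algorithm — process edges by increasing weight (ties by edge label):
B—E (2): add. Components now {A} {B,E} {C} {D}
C—D (5): add. Components now {A} {B,E} {C,D}
A—D (6): add. Components now {A,C,D} {B,E}
B—C (7): add. Components now {A,B,C,D,E}
MST edge set: {B—E, C—D, A—D, B—C}.
Of the listed edges, {A—D} are in the MST → 1.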